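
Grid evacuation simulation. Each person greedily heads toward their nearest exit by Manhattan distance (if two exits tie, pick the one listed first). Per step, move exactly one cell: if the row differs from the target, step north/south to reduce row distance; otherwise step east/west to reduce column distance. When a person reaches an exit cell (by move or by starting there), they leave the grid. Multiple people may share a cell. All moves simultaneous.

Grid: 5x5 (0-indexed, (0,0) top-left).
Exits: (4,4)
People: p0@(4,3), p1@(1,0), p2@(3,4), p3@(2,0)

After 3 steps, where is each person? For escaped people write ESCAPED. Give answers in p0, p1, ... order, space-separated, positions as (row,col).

Step 1: p0:(4,3)->(4,4)->EXIT | p1:(1,0)->(2,0) | p2:(3,4)->(4,4)->EXIT | p3:(2,0)->(3,0)
Step 2: p0:escaped | p1:(2,0)->(3,0) | p2:escaped | p3:(3,0)->(4,0)
Step 3: p0:escaped | p1:(3,0)->(4,0) | p2:escaped | p3:(4,0)->(4,1)

ESCAPED (4,0) ESCAPED (4,1)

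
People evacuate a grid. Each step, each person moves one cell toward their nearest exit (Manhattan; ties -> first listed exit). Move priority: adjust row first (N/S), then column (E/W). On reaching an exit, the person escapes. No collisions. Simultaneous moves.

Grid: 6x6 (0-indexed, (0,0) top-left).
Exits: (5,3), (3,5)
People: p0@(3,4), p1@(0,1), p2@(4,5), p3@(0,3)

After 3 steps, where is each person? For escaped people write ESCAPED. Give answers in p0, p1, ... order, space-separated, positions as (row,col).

Step 1: p0:(3,4)->(3,5)->EXIT | p1:(0,1)->(1,1) | p2:(4,5)->(3,5)->EXIT | p3:(0,3)->(1,3)
Step 2: p0:escaped | p1:(1,1)->(2,1) | p2:escaped | p3:(1,3)->(2,3)
Step 3: p0:escaped | p1:(2,1)->(3,1) | p2:escaped | p3:(2,3)->(3,3)

ESCAPED (3,1) ESCAPED (3,3)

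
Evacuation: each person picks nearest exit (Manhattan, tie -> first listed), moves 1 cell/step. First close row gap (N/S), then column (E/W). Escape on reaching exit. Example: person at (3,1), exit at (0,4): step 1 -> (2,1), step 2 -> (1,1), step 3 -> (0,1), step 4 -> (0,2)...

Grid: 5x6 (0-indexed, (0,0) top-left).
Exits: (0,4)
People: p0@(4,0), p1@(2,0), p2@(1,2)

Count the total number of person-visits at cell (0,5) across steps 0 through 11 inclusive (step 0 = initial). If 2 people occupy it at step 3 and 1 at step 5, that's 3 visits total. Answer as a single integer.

Answer: 0

Derivation:
Step 0: p0@(4,0) p1@(2,0) p2@(1,2) -> at (0,5): 0 [-], cum=0
Step 1: p0@(3,0) p1@(1,0) p2@(0,2) -> at (0,5): 0 [-], cum=0
Step 2: p0@(2,0) p1@(0,0) p2@(0,3) -> at (0,5): 0 [-], cum=0
Step 3: p0@(1,0) p1@(0,1) p2@ESC -> at (0,5): 0 [-], cum=0
Step 4: p0@(0,0) p1@(0,2) p2@ESC -> at (0,5): 0 [-], cum=0
Step 5: p0@(0,1) p1@(0,3) p2@ESC -> at (0,5): 0 [-], cum=0
Step 6: p0@(0,2) p1@ESC p2@ESC -> at (0,5): 0 [-], cum=0
Step 7: p0@(0,3) p1@ESC p2@ESC -> at (0,5): 0 [-], cum=0
Step 8: p0@ESC p1@ESC p2@ESC -> at (0,5): 0 [-], cum=0
Total visits = 0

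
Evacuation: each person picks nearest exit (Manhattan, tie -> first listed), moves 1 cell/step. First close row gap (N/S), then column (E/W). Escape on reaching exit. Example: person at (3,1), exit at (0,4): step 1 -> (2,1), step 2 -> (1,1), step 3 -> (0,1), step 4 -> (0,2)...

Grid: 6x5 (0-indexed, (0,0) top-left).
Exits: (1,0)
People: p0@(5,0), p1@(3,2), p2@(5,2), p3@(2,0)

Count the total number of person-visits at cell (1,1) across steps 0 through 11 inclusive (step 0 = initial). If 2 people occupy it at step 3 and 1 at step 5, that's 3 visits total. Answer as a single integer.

Answer: 2

Derivation:
Step 0: p0@(5,0) p1@(3,2) p2@(5,2) p3@(2,0) -> at (1,1): 0 [-], cum=0
Step 1: p0@(4,0) p1@(2,2) p2@(4,2) p3@ESC -> at (1,1): 0 [-], cum=0
Step 2: p0@(3,0) p1@(1,2) p2@(3,2) p3@ESC -> at (1,1): 0 [-], cum=0
Step 3: p0@(2,0) p1@(1,1) p2@(2,2) p3@ESC -> at (1,1): 1 [p1], cum=1
Step 4: p0@ESC p1@ESC p2@(1,2) p3@ESC -> at (1,1): 0 [-], cum=1
Step 5: p0@ESC p1@ESC p2@(1,1) p3@ESC -> at (1,1): 1 [p2], cum=2
Step 6: p0@ESC p1@ESC p2@ESC p3@ESC -> at (1,1): 0 [-], cum=2
Total visits = 2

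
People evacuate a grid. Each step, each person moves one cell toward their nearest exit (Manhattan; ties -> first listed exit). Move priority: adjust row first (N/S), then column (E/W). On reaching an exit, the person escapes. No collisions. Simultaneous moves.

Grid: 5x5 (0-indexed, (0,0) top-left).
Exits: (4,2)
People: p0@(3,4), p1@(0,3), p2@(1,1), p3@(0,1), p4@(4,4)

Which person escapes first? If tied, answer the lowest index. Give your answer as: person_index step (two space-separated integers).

Step 1: p0:(3,4)->(4,4) | p1:(0,3)->(1,3) | p2:(1,1)->(2,1) | p3:(0,1)->(1,1) | p4:(4,4)->(4,3)
Step 2: p0:(4,4)->(4,3) | p1:(1,3)->(2,3) | p2:(2,1)->(3,1) | p3:(1,1)->(2,1) | p4:(4,3)->(4,2)->EXIT
Step 3: p0:(4,3)->(4,2)->EXIT | p1:(2,3)->(3,3) | p2:(3,1)->(4,1) | p3:(2,1)->(3,1) | p4:escaped
Step 4: p0:escaped | p1:(3,3)->(4,3) | p2:(4,1)->(4,2)->EXIT | p3:(3,1)->(4,1) | p4:escaped
Step 5: p0:escaped | p1:(4,3)->(4,2)->EXIT | p2:escaped | p3:(4,1)->(4,2)->EXIT | p4:escaped
Exit steps: [3, 5, 4, 5, 2]
First to escape: p4 at step 2

Answer: 4 2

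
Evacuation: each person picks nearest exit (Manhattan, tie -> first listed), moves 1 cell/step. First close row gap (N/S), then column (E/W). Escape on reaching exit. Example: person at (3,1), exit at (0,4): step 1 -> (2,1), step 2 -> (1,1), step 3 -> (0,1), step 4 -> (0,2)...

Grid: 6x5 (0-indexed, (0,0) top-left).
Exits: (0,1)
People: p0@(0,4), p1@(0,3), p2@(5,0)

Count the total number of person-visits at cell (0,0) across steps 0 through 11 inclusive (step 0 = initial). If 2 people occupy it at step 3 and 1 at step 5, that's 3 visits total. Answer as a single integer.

Answer: 1

Derivation:
Step 0: p0@(0,4) p1@(0,3) p2@(5,0) -> at (0,0): 0 [-], cum=0
Step 1: p0@(0,3) p1@(0,2) p2@(4,0) -> at (0,0): 0 [-], cum=0
Step 2: p0@(0,2) p1@ESC p2@(3,0) -> at (0,0): 0 [-], cum=0
Step 3: p0@ESC p1@ESC p2@(2,0) -> at (0,0): 0 [-], cum=0
Step 4: p0@ESC p1@ESC p2@(1,0) -> at (0,0): 0 [-], cum=0
Step 5: p0@ESC p1@ESC p2@(0,0) -> at (0,0): 1 [p2], cum=1
Step 6: p0@ESC p1@ESC p2@ESC -> at (0,0): 0 [-], cum=1
Total visits = 1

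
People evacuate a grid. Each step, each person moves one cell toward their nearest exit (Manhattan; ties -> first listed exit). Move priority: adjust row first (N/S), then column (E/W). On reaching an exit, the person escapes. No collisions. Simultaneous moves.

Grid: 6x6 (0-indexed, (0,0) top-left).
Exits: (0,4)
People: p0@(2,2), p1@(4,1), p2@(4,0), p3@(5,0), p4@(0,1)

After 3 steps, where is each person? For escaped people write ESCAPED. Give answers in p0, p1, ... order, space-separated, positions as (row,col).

Step 1: p0:(2,2)->(1,2) | p1:(4,1)->(3,1) | p2:(4,0)->(3,0) | p3:(5,0)->(4,0) | p4:(0,1)->(0,2)
Step 2: p0:(1,2)->(0,2) | p1:(3,1)->(2,1) | p2:(3,0)->(2,0) | p3:(4,0)->(3,0) | p4:(0,2)->(0,3)
Step 3: p0:(0,2)->(0,3) | p1:(2,1)->(1,1) | p2:(2,0)->(1,0) | p3:(3,0)->(2,0) | p4:(0,3)->(0,4)->EXIT

(0,3) (1,1) (1,0) (2,0) ESCAPED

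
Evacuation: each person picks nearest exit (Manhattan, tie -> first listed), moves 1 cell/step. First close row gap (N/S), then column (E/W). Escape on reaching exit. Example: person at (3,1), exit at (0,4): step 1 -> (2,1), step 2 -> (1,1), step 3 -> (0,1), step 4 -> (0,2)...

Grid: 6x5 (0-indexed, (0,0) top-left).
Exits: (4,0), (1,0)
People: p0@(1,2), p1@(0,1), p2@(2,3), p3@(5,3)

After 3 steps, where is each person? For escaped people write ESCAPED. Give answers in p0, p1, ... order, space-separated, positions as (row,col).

Step 1: p0:(1,2)->(1,1) | p1:(0,1)->(1,1) | p2:(2,3)->(1,3) | p3:(5,3)->(4,3)
Step 2: p0:(1,1)->(1,0)->EXIT | p1:(1,1)->(1,0)->EXIT | p2:(1,3)->(1,2) | p3:(4,3)->(4,2)
Step 3: p0:escaped | p1:escaped | p2:(1,2)->(1,1) | p3:(4,2)->(4,1)

ESCAPED ESCAPED (1,1) (4,1)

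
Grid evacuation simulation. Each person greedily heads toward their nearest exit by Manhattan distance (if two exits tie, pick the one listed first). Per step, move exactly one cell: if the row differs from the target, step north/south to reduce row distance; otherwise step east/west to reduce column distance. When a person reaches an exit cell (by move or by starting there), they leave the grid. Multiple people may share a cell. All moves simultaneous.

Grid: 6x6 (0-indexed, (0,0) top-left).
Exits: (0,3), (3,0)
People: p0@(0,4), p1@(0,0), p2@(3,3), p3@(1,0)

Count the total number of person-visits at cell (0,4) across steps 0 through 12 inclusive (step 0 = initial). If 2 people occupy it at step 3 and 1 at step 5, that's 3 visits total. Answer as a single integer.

Step 0: p0@(0,4) p1@(0,0) p2@(3,3) p3@(1,0) -> at (0,4): 1 [p0], cum=1
Step 1: p0@ESC p1@(0,1) p2@(2,3) p3@(2,0) -> at (0,4): 0 [-], cum=1
Step 2: p0@ESC p1@(0,2) p2@(1,3) p3@ESC -> at (0,4): 0 [-], cum=1
Step 3: p0@ESC p1@ESC p2@ESC p3@ESC -> at (0,4): 0 [-], cum=1
Total visits = 1

Answer: 1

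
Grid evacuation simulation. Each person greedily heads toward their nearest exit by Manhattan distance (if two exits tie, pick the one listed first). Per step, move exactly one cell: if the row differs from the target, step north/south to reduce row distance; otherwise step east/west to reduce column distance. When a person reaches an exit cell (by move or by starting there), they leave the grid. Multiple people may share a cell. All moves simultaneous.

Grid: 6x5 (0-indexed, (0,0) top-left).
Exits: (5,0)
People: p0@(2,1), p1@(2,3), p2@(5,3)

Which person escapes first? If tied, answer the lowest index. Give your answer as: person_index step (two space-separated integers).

Step 1: p0:(2,1)->(3,1) | p1:(2,3)->(3,3) | p2:(5,3)->(5,2)
Step 2: p0:(3,1)->(4,1) | p1:(3,3)->(4,3) | p2:(5,2)->(5,1)
Step 3: p0:(4,1)->(5,1) | p1:(4,3)->(5,3) | p2:(5,1)->(5,0)->EXIT
Step 4: p0:(5,1)->(5,0)->EXIT | p1:(5,3)->(5,2) | p2:escaped
Step 5: p0:escaped | p1:(5,2)->(5,1) | p2:escaped
Step 6: p0:escaped | p1:(5,1)->(5,0)->EXIT | p2:escaped
Exit steps: [4, 6, 3]
First to escape: p2 at step 3

Answer: 2 3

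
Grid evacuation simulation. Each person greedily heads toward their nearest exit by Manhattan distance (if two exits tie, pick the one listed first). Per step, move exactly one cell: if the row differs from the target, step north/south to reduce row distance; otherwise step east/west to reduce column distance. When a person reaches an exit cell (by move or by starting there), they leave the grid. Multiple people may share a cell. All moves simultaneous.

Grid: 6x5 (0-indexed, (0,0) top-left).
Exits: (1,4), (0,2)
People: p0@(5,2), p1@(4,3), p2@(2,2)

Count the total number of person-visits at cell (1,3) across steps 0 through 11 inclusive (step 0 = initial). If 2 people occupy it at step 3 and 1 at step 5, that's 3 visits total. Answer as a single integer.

Answer: 1

Derivation:
Step 0: p0@(5,2) p1@(4,3) p2@(2,2) -> at (1,3): 0 [-], cum=0
Step 1: p0@(4,2) p1@(3,3) p2@(1,2) -> at (1,3): 0 [-], cum=0
Step 2: p0@(3,2) p1@(2,3) p2@ESC -> at (1,3): 0 [-], cum=0
Step 3: p0@(2,2) p1@(1,3) p2@ESC -> at (1,3): 1 [p1], cum=1
Step 4: p0@(1,2) p1@ESC p2@ESC -> at (1,3): 0 [-], cum=1
Step 5: p0@ESC p1@ESC p2@ESC -> at (1,3): 0 [-], cum=1
Total visits = 1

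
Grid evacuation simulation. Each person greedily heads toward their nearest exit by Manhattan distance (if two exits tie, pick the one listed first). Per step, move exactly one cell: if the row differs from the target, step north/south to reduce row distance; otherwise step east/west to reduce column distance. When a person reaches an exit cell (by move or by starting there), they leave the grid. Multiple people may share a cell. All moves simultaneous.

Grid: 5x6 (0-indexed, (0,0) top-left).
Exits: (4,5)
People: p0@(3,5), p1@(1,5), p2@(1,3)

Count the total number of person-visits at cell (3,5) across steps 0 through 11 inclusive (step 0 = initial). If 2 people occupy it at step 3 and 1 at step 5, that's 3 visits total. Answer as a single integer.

Answer: 2

Derivation:
Step 0: p0@(3,5) p1@(1,5) p2@(1,3) -> at (3,5): 1 [p0], cum=1
Step 1: p0@ESC p1@(2,5) p2@(2,3) -> at (3,5): 0 [-], cum=1
Step 2: p0@ESC p1@(3,5) p2@(3,3) -> at (3,5): 1 [p1], cum=2
Step 3: p0@ESC p1@ESC p2@(4,3) -> at (3,5): 0 [-], cum=2
Step 4: p0@ESC p1@ESC p2@(4,4) -> at (3,5): 0 [-], cum=2
Step 5: p0@ESC p1@ESC p2@ESC -> at (3,5): 0 [-], cum=2
Total visits = 2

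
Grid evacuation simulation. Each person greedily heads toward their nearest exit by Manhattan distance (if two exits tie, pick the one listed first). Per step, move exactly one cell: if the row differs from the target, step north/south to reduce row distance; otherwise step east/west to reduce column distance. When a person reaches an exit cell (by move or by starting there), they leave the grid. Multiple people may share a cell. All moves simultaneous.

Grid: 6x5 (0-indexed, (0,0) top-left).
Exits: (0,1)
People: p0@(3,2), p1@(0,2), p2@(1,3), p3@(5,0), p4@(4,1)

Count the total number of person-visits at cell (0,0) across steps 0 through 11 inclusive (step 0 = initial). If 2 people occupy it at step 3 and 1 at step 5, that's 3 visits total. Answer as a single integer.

Answer: 1

Derivation:
Step 0: p0@(3,2) p1@(0,2) p2@(1,3) p3@(5,0) p4@(4,1) -> at (0,0): 0 [-], cum=0
Step 1: p0@(2,2) p1@ESC p2@(0,3) p3@(4,0) p4@(3,1) -> at (0,0): 0 [-], cum=0
Step 2: p0@(1,2) p1@ESC p2@(0,2) p3@(3,0) p4@(2,1) -> at (0,0): 0 [-], cum=0
Step 3: p0@(0,2) p1@ESC p2@ESC p3@(2,0) p4@(1,1) -> at (0,0): 0 [-], cum=0
Step 4: p0@ESC p1@ESC p2@ESC p3@(1,0) p4@ESC -> at (0,0): 0 [-], cum=0
Step 5: p0@ESC p1@ESC p2@ESC p3@(0,0) p4@ESC -> at (0,0): 1 [p3], cum=1
Step 6: p0@ESC p1@ESC p2@ESC p3@ESC p4@ESC -> at (0,0): 0 [-], cum=1
Total visits = 1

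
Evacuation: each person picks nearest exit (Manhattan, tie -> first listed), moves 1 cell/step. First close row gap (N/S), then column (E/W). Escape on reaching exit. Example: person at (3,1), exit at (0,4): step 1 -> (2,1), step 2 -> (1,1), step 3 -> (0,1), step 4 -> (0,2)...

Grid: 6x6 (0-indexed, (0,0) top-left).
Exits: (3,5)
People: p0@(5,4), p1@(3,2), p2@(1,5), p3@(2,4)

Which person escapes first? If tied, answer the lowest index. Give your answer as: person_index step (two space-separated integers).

Step 1: p0:(5,4)->(4,4) | p1:(3,2)->(3,3) | p2:(1,5)->(2,5) | p3:(2,4)->(3,4)
Step 2: p0:(4,4)->(3,4) | p1:(3,3)->(3,4) | p2:(2,5)->(3,5)->EXIT | p3:(3,4)->(3,5)->EXIT
Step 3: p0:(3,4)->(3,5)->EXIT | p1:(3,4)->(3,5)->EXIT | p2:escaped | p3:escaped
Exit steps: [3, 3, 2, 2]
First to escape: p2 at step 2

Answer: 2 2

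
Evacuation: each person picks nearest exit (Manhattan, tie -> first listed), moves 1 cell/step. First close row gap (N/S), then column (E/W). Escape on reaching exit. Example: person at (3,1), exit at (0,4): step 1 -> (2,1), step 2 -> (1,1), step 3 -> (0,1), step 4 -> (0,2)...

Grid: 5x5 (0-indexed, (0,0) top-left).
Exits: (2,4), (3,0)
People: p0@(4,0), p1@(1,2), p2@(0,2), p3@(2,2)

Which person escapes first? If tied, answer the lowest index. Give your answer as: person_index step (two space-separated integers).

Step 1: p0:(4,0)->(3,0)->EXIT | p1:(1,2)->(2,2) | p2:(0,2)->(1,2) | p3:(2,2)->(2,3)
Step 2: p0:escaped | p1:(2,2)->(2,3) | p2:(1,2)->(2,2) | p3:(2,3)->(2,4)->EXIT
Step 3: p0:escaped | p1:(2,3)->(2,4)->EXIT | p2:(2,2)->(2,3) | p3:escaped
Step 4: p0:escaped | p1:escaped | p2:(2,3)->(2,4)->EXIT | p3:escaped
Exit steps: [1, 3, 4, 2]
First to escape: p0 at step 1

Answer: 0 1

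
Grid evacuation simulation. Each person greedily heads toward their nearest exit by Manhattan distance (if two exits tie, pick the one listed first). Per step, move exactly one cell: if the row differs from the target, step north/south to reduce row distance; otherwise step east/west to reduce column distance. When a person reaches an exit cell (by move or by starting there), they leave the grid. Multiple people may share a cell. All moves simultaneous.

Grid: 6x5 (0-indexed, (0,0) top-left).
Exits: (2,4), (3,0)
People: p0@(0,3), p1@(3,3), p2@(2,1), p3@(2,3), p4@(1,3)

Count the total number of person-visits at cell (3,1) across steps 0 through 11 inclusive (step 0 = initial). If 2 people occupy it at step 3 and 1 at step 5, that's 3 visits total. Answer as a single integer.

Step 0: p0@(0,3) p1@(3,3) p2@(2,1) p3@(2,3) p4@(1,3) -> at (3,1): 0 [-], cum=0
Step 1: p0@(1,3) p1@(2,3) p2@(3,1) p3@ESC p4@(2,3) -> at (3,1): 1 [p2], cum=1
Step 2: p0@(2,3) p1@ESC p2@ESC p3@ESC p4@ESC -> at (3,1): 0 [-], cum=1
Step 3: p0@ESC p1@ESC p2@ESC p3@ESC p4@ESC -> at (3,1): 0 [-], cum=1
Total visits = 1

Answer: 1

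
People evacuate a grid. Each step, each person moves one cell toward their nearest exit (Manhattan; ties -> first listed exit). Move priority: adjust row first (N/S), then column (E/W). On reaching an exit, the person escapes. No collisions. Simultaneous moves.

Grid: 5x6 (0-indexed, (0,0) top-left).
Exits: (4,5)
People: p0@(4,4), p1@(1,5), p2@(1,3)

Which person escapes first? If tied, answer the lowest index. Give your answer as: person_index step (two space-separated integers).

Answer: 0 1

Derivation:
Step 1: p0:(4,4)->(4,5)->EXIT | p1:(1,5)->(2,5) | p2:(1,3)->(2,3)
Step 2: p0:escaped | p1:(2,5)->(3,5) | p2:(2,3)->(3,3)
Step 3: p0:escaped | p1:(3,5)->(4,5)->EXIT | p2:(3,3)->(4,3)
Step 4: p0:escaped | p1:escaped | p2:(4,3)->(4,4)
Step 5: p0:escaped | p1:escaped | p2:(4,4)->(4,5)->EXIT
Exit steps: [1, 3, 5]
First to escape: p0 at step 1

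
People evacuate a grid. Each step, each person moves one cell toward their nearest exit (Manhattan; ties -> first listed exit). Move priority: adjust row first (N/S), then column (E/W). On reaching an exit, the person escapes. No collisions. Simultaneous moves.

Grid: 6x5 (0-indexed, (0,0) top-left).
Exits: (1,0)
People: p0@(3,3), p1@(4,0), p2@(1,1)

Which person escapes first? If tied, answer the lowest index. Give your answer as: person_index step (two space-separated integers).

Step 1: p0:(3,3)->(2,3) | p1:(4,0)->(3,0) | p2:(1,1)->(1,0)->EXIT
Step 2: p0:(2,3)->(1,3) | p1:(3,0)->(2,0) | p2:escaped
Step 3: p0:(1,3)->(1,2) | p1:(2,0)->(1,0)->EXIT | p2:escaped
Step 4: p0:(1,2)->(1,1) | p1:escaped | p2:escaped
Step 5: p0:(1,1)->(1,0)->EXIT | p1:escaped | p2:escaped
Exit steps: [5, 3, 1]
First to escape: p2 at step 1

Answer: 2 1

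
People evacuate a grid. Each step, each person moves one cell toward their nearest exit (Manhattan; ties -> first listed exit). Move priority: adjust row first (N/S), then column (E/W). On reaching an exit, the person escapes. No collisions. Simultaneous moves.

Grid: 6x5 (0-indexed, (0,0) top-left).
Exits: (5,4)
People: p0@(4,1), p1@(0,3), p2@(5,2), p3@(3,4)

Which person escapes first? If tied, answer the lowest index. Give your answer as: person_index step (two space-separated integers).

Answer: 2 2

Derivation:
Step 1: p0:(4,1)->(5,1) | p1:(0,3)->(1,3) | p2:(5,2)->(5,3) | p3:(3,4)->(4,4)
Step 2: p0:(5,1)->(5,2) | p1:(1,3)->(2,3) | p2:(5,3)->(5,4)->EXIT | p3:(4,4)->(5,4)->EXIT
Step 3: p0:(5,2)->(5,3) | p1:(2,3)->(3,3) | p2:escaped | p3:escaped
Step 4: p0:(5,3)->(5,4)->EXIT | p1:(3,3)->(4,3) | p2:escaped | p3:escaped
Step 5: p0:escaped | p1:(4,3)->(5,3) | p2:escaped | p3:escaped
Step 6: p0:escaped | p1:(5,3)->(5,4)->EXIT | p2:escaped | p3:escaped
Exit steps: [4, 6, 2, 2]
First to escape: p2 at step 2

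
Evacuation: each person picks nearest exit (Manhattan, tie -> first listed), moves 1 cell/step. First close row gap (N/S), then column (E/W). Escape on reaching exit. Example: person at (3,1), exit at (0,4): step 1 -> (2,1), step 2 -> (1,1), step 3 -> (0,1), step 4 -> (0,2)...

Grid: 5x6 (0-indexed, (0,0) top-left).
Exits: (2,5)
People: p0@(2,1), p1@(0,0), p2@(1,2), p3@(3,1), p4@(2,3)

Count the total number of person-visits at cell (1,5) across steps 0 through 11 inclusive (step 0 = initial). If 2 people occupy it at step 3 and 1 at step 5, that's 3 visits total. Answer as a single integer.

Answer: 0

Derivation:
Step 0: p0@(2,1) p1@(0,0) p2@(1,2) p3@(3,1) p4@(2,3) -> at (1,5): 0 [-], cum=0
Step 1: p0@(2,2) p1@(1,0) p2@(2,2) p3@(2,1) p4@(2,4) -> at (1,5): 0 [-], cum=0
Step 2: p0@(2,3) p1@(2,0) p2@(2,3) p3@(2,2) p4@ESC -> at (1,5): 0 [-], cum=0
Step 3: p0@(2,4) p1@(2,1) p2@(2,4) p3@(2,3) p4@ESC -> at (1,5): 0 [-], cum=0
Step 4: p0@ESC p1@(2,2) p2@ESC p3@(2,4) p4@ESC -> at (1,5): 0 [-], cum=0
Step 5: p0@ESC p1@(2,3) p2@ESC p3@ESC p4@ESC -> at (1,5): 0 [-], cum=0
Step 6: p0@ESC p1@(2,4) p2@ESC p3@ESC p4@ESC -> at (1,5): 0 [-], cum=0
Step 7: p0@ESC p1@ESC p2@ESC p3@ESC p4@ESC -> at (1,5): 0 [-], cum=0
Total visits = 0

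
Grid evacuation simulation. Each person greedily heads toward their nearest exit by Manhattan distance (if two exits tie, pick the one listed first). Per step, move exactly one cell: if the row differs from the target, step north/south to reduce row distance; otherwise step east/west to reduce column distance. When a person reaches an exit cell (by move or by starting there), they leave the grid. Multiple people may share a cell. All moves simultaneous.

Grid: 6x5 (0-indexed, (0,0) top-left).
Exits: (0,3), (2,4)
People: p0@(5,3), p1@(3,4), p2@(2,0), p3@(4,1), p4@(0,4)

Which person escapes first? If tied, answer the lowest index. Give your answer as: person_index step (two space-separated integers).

Step 1: p0:(5,3)->(4,3) | p1:(3,4)->(2,4)->EXIT | p2:(2,0)->(2,1) | p3:(4,1)->(3,1) | p4:(0,4)->(0,3)->EXIT
Step 2: p0:(4,3)->(3,3) | p1:escaped | p2:(2,1)->(2,2) | p3:(3,1)->(2,1) | p4:escaped
Step 3: p0:(3,3)->(2,3) | p1:escaped | p2:(2,2)->(2,3) | p3:(2,1)->(2,2) | p4:escaped
Step 4: p0:(2,3)->(2,4)->EXIT | p1:escaped | p2:(2,3)->(2,4)->EXIT | p3:(2,2)->(2,3) | p4:escaped
Step 5: p0:escaped | p1:escaped | p2:escaped | p3:(2,3)->(2,4)->EXIT | p4:escaped
Exit steps: [4, 1, 4, 5, 1]
First to escape: p1 at step 1

Answer: 1 1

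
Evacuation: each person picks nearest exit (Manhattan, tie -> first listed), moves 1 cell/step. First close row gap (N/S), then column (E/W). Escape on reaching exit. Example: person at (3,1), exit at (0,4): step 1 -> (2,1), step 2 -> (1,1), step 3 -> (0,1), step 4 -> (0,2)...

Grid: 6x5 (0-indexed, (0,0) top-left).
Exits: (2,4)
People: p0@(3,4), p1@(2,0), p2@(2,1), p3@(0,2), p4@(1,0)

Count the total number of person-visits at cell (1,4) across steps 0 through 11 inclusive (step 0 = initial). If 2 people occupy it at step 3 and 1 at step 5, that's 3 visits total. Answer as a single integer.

Step 0: p0@(3,4) p1@(2,0) p2@(2,1) p3@(0,2) p4@(1,0) -> at (1,4): 0 [-], cum=0
Step 1: p0@ESC p1@(2,1) p2@(2,2) p3@(1,2) p4@(2,0) -> at (1,4): 0 [-], cum=0
Step 2: p0@ESC p1@(2,2) p2@(2,3) p3@(2,2) p4@(2,1) -> at (1,4): 0 [-], cum=0
Step 3: p0@ESC p1@(2,3) p2@ESC p3@(2,3) p4@(2,2) -> at (1,4): 0 [-], cum=0
Step 4: p0@ESC p1@ESC p2@ESC p3@ESC p4@(2,3) -> at (1,4): 0 [-], cum=0
Step 5: p0@ESC p1@ESC p2@ESC p3@ESC p4@ESC -> at (1,4): 0 [-], cum=0
Total visits = 0

Answer: 0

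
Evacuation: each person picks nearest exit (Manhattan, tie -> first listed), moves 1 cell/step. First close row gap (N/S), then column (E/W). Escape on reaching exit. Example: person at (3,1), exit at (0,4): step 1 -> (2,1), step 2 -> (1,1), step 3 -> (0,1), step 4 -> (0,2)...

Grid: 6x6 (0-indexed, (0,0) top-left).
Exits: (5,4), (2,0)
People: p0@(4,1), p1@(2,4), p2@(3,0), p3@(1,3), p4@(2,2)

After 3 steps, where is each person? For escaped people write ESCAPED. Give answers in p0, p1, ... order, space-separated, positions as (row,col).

Step 1: p0:(4,1)->(3,1) | p1:(2,4)->(3,4) | p2:(3,0)->(2,0)->EXIT | p3:(1,3)->(2,3) | p4:(2,2)->(2,1)
Step 2: p0:(3,1)->(2,1) | p1:(3,4)->(4,4) | p2:escaped | p3:(2,3)->(2,2) | p4:(2,1)->(2,0)->EXIT
Step 3: p0:(2,1)->(2,0)->EXIT | p1:(4,4)->(5,4)->EXIT | p2:escaped | p3:(2,2)->(2,1) | p4:escaped

ESCAPED ESCAPED ESCAPED (2,1) ESCAPED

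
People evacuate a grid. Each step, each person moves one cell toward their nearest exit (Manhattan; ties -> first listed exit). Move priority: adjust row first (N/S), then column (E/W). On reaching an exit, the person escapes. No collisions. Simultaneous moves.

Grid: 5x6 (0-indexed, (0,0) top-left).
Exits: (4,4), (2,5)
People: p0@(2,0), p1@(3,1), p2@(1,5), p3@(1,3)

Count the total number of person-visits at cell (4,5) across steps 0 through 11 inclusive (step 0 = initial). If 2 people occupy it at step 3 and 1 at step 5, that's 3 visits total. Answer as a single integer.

Answer: 0

Derivation:
Step 0: p0@(2,0) p1@(3,1) p2@(1,5) p3@(1,3) -> at (4,5): 0 [-], cum=0
Step 1: p0@(2,1) p1@(4,1) p2@ESC p3@(2,3) -> at (4,5): 0 [-], cum=0
Step 2: p0@(2,2) p1@(4,2) p2@ESC p3@(2,4) -> at (4,5): 0 [-], cum=0
Step 3: p0@(2,3) p1@(4,3) p2@ESC p3@ESC -> at (4,5): 0 [-], cum=0
Step 4: p0@(2,4) p1@ESC p2@ESC p3@ESC -> at (4,5): 0 [-], cum=0
Step 5: p0@ESC p1@ESC p2@ESC p3@ESC -> at (4,5): 0 [-], cum=0
Total visits = 0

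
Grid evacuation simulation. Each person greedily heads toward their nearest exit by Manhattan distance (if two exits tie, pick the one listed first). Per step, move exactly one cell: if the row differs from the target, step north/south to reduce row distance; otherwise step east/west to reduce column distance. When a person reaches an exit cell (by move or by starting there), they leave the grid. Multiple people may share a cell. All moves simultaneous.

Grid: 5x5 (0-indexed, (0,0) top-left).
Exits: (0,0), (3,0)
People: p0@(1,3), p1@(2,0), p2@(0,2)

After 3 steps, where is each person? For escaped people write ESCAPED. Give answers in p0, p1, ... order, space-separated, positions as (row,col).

Step 1: p0:(1,3)->(0,3) | p1:(2,0)->(3,0)->EXIT | p2:(0,2)->(0,1)
Step 2: p0:(0,3)->(0,2) | p1:escaped | p2:(0,1)->(0,0)->EXIT
Step 3: p0:(0,2)->(0,1) | p1:escaped | p2:escaped

(0,1) ESCAPED ESCAPED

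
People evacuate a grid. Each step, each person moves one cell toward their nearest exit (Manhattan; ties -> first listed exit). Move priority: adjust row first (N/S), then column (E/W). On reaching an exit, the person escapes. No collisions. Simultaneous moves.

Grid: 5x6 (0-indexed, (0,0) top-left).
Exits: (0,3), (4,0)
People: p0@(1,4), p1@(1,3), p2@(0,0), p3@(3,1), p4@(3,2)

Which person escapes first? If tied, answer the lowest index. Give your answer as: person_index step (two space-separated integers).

Answer: 1 1

Derivation:
Step 1: p0:(1,4)->(0,4) | p1:(1,3)->(0,3)->EXIT | p2:(0,0)->(0,1) | p3:(3,1)->(4,1) | p4:(3,2)->(4,2)
Step 2: p0:(0,4)->(0,3)->EXIT | p1:escaped | p2:(0,1)->(0,2) | p3:(4,1)->(4,0)->EXIT | p4:(4,2)->(4,1)
Step 3: p0:escaped | p1:escaped | p2:(0,2)->(0,3)->EXIT | p3:escaped | p4:(4,1)->(4,0)->EXIT
Exit steps: [2, 1, 3, 2, 3]
First to escape: p1 at step 1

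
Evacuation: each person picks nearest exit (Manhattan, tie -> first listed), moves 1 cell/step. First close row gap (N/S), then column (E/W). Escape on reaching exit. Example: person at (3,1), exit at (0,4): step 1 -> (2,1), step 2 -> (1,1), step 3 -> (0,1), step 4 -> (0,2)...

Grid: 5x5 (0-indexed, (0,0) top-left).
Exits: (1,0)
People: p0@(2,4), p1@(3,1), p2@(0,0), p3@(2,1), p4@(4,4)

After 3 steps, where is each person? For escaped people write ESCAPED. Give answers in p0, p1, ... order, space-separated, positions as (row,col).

Step 1: p0:(2,4)->(1,4) | p1:(3,1)->(2,1) | p2:(0,0)->(1,0)->EXIT | p3:(2,1)->(1,1) | p4:(4,4)->(3,4)
Step 2: p0:(1,4)->(1,3) | p1:(2,1)->(1,1) | p2:escaped | p3:(1,1)->(1,0)->EXIT | p4:(3,4)->(2,4)
Step 3: p0:(1,3)->(1,2) | p1:(1,1)->(1,0)->EXIT | p2:escaped | p3:escaped | p4:(2,4)->(1,4)

(1,2) ESCAPED ESCAPED ESCAPED (1,4)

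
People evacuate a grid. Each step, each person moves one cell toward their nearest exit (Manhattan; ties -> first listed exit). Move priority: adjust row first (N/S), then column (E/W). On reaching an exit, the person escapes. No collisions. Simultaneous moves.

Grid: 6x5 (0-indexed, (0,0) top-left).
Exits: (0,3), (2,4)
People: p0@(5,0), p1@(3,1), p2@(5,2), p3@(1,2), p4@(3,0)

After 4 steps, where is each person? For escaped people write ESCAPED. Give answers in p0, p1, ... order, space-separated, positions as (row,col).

Step 1: p0:(5,0)->(4,0) | p1:(3,1)->(2,1) | p2:(5,2)->(4,2) | p3:(1,2)->(0,2) | p4:(3,0)->(2,0)
Step 2: p0:(4,0)->(3,0) | p1:(2,1)->(2,2) | p2:(4,2)->(3,2) | p3:(0,2)->(0,3)->EXIT | p4:(2,0)->(2,1)
Step 3: p0:(3,0)->(2,0) | p1:(2,2)->(2,3) | p2:(3,2)->(2,2) | p3:escaped | p4:(2,1)->(2,2)
Step 4: p0:(2,0)->(2,1) | p1:(2,3)->(2,4)->EXIT | p2:(2,2)->(2,3) | p3:escaped | p4:(2,2)->(2,3)

(2,1) ESCAPED (2,3) ESCAPED (2,3)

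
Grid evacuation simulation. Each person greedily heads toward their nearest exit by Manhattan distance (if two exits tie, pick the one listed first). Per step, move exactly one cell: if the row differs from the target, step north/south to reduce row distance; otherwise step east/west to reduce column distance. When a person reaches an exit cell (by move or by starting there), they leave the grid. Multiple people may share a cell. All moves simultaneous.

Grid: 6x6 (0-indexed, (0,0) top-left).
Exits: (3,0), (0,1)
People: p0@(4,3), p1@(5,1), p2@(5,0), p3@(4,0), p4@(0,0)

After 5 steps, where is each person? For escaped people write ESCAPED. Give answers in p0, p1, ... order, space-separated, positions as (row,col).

Step 1: p0:(4,3)->(3,3) | p1:(5,1)->(4,1) | p2:(5,0)->(4,0) | p3:(4,0)->(3,0)->EXIT | p4:(0,0)->(0,1)->EXIT
Step 2: p0:(3,3)->(3,2) | p1:(4,1)->(3,1) | p2:(4,0)->(3,0)->EXIT | p3:escaped | p4:escaped
Step 3: p0:(3,2)->(3,1) | p1:(3,1)->(3,0)->EXIT | p2:escaped | p3:escaped | p4:escaped
Step 4: p0:(3,1)->(3,0)->EXIT | p1:escaped | p2:escaped | p3:escaped | p4:escaped

ESCAPED ESCAPED ESCAPED ESCAPED ESCAPED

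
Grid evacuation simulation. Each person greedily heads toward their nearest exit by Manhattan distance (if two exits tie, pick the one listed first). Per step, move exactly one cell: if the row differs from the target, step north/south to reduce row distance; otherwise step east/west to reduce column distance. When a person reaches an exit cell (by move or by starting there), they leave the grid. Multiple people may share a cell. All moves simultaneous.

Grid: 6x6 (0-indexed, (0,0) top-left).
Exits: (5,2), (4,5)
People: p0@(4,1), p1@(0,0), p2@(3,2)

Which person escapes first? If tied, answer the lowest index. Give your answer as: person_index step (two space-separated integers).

Step 1: p0:(4,1)->(5,1) | p1:(0,0)->(1,0) | p2:(3,2)->(4,2)
Step 2: p0:(5,1)->(5,2)->EXIT | p1:(1,0)->(2,0) | p2:(4,2)->(5,2)->EXIT
Step 3: p0:escaped | p1:(2,0)->(3,0) | p2:escaped
Step 4: p0:escaped | p1:(3,0)->(4,0) | p2:escaped
Step 5: p0:escaped | p1:(4,0)->(5,0) | p2:escaped
Step 6: p0:escaped | p1:(5,0)->(5,1) | p2:escaped
Step 7: p0:escaped | p1:(5,1)->(5,2)->EXIT | p2:escaped
Exit steps: [2, 7, 2]
First to escape: p0 at step 2

Answer: 0 2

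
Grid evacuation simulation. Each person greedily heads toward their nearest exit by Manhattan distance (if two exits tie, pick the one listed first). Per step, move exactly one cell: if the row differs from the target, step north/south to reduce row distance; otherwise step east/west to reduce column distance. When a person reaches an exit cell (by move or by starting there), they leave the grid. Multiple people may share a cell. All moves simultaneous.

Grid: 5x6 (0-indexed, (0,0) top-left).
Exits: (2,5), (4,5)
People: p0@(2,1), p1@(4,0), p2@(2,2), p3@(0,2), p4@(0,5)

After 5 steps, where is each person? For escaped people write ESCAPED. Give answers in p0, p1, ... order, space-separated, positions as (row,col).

Step 1: p0:(2,1)->(2,2) | p1:(4,0)->(4,1) | p2:(2,2)->(2,3) | p3:(0,2)->(1,2) | p4:(0,5)->(1,5)
Step 2: p0:(2,2)->(2,3) | p1:(4,1)->(4,2) | p2:(2,3)->(2,4) | p3:(1,2)->(2,2) | p4:(1,5)->(2,5)->EXIT
Step 3: p0:(2,3)->(2,4) | p1:(4,2)->(4,3) | p2:(2,4)->(2,5)->EXIT | p3:(2,2)->(2,3) | p4:escaped
Step 4: p0:(2,4)->(2,5)->EXIT | p1:(4,3)->(4,4) | p2:escaped | p3:(2,3)->(2,4) | p4:escaped
Step 5: p0:escaped | p1:(4,4)->(4,5)->EXIT | p2:escaped | p3:(2,4)->(2,5)->EXIT | p4:escaped

ESCAPED ESCAPED ESCAPED ESCAPED ESCAPED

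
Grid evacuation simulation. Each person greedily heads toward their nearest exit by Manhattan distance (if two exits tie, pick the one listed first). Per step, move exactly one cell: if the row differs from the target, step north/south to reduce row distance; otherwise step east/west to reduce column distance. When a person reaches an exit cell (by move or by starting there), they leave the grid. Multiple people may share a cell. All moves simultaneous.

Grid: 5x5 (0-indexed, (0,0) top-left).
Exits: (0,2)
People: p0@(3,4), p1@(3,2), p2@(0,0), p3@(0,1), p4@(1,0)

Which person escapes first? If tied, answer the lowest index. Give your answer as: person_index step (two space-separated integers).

Answer: 3 1

Derivation:
Step 1: p0:(3,4)->(2,4) | p1:(3,2)->(2,2) | p2:(0,0)->(0,1) | p3:(0,1)->(0,2)->EXIT | p4:(1,0)->(0,0)
Step 2: p0:(2,4)->(1,4) | p1:(2,2)->(1,2) | p2:(0,1)->(0,2)->EXIT | p3:escaped | p4:(0,0)->(0,1)
Step 3: p0:(1,4)->(0,4) | p1:(1,2)->(0,2)->EXIT | p2:escaped | p3:escaped | p4:(0,1)->(0,2)->EXIT
Step 4: p0:(0,4)->(0,3) | p1:escaped | p2:escaped | p3:escaped | p4:escaped
Step 5: p0:(0,3)->(0,2)->EXIT | p1:escaped | p2:escaped | p3:escaped | p4:escaped
Exit steps: [5, 3, 2, 1, 3]
First to escape: p3 at step 1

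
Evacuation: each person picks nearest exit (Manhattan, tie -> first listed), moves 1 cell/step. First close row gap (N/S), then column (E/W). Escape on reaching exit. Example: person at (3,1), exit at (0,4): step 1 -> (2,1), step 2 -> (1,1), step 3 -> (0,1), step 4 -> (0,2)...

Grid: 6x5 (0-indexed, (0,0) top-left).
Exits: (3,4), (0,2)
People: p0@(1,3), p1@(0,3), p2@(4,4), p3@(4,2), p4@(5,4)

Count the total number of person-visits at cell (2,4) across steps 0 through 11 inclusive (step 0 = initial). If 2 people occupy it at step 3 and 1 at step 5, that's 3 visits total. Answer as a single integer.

Step 0: p0@(1,3) p1@(0,3) p2@(4,4) p3@(4,2) p4@(5,4) -> at (2,4): 0 [-], cum=0
Step 1: p0@(0,3) p1@ESC p2@ESC p3@(3,2) p4@(4,4) -> at (2,4): 0 [-], cum=0
Step 2: p0@ESC p1@ESC p2@ESC p3@(3,3) p4@ESC -> at (2,4): 0 [-], cum=0
Step 3: p0@ESC p1@ESC p2@ESC p3@ESC p4@ESC -> at (2,4): 0 [-], cum=0
Total visits = 0

Answer: 0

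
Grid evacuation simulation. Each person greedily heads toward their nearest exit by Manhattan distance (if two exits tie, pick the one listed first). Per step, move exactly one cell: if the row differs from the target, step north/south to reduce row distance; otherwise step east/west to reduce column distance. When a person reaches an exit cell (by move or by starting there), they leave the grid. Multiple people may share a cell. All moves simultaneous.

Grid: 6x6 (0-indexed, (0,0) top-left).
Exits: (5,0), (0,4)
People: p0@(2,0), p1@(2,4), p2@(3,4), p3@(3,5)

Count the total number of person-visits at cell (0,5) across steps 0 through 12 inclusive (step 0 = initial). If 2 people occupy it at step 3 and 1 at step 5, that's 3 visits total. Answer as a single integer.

Step 0: p0@(2,0) p1@(2,4) p2@(3,4) p3@(3,5) -> at (0,5): 0 [-], cum=0
Step 1: p0@(3,0) p1@(1,4) p2@(2,4) p3@(2,5) -> at (0,5): 0 [-], cum=0
Step 2: p0@(4,0) p1@ESC p2@(1,4) p3@(1,5) -> at (0,5): 0 [-], cum=0
Step 3: p0@ESC p1@ESC p2@ESC p3@(0,5) -> at (0,5): 1 [p3], cum=1
Step 4: p0@ESC p1@ESC p2@ESC p3@ESC -> at (0,5): 0 [-], cum=1
Total visits = 1

Answer: 1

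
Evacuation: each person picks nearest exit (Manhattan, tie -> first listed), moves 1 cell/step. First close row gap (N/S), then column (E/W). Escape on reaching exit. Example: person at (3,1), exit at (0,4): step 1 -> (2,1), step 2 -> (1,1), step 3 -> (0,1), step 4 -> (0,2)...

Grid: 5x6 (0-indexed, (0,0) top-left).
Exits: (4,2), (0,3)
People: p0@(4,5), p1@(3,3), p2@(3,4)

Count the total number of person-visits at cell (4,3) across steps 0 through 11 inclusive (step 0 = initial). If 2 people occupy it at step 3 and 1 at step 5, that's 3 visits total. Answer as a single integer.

Step 0: p0@(4,5) p1@(3,3) p2@(3,4) -> at (4,3): 0 [-], cum=0
Step 1: p0@(4,4) p1@(4,3) p2@(4,4) -> at (4,3): 1 [p1], cum=1
Step 2: p0@(4,3) p1@ESC p2@(4,3) -> at (4,3): 2 [p0,p2], cum=3
Step 3: p0@ESC p1@ESC p2@ESC -> at (4,3): 0 [-], cum=3
Total visits = 3

Answer: 3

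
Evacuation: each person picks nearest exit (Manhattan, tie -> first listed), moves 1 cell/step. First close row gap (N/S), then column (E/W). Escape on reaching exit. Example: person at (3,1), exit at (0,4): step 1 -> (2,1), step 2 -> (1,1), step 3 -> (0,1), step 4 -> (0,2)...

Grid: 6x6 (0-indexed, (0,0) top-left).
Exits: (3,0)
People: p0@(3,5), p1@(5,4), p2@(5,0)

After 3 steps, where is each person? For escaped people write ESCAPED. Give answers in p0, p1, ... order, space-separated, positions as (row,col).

Step 1: p0:(3,5)->(3,4) | p1:(5,4)->(4,4) | p2:(5,0)->(4,0)
Step 2: p0:(3,4)->(3,3) | p1:(4,4)->(3,4) | p2:(4,0)->(3,0)->EXIT
Step 3: p0:(3,3)->(3,2) | p1:(3,4)->(3,3) | p2:escaped

(3,2) (3,3) ESCAPED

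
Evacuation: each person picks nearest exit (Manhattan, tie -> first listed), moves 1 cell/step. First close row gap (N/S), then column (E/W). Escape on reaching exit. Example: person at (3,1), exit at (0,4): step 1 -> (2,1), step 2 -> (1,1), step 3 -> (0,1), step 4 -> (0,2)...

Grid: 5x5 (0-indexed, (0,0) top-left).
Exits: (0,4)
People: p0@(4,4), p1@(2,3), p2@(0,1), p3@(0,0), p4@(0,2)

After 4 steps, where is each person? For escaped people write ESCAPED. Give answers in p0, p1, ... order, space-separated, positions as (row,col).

Step 1: p0:(4,4)->(3,4) | p1:(2,3)->(1,3) | p2:(0,1)->(0,2) | p3:(0,0)->(0,1) | p4:(0,2)->(0,3)
Step 2: p0:(3,4)->(2,4) | p1:(1,3)->(0,3) | p2:(0,2)->(0,3) | p3:(0,1)->(0,2) | p4:(0,3)->(0,4)->EXIT
Step 3: p0:(2,4)->(1,4) | p1:(0,3)->(0,4)->EXIT | p2:(0,3)->(0,4)->EXIT | p3:(0,2)->(0,3) | p4:escaped
Step 4: p0:(1,4)->(0,4)->EXIT | p1:escaped | p2:escaped | p3:(0,3)->(0,4)->EXIT | p4:escaped

ESCAPED ESCAPED ESCAPED ESCAPED ESCAPED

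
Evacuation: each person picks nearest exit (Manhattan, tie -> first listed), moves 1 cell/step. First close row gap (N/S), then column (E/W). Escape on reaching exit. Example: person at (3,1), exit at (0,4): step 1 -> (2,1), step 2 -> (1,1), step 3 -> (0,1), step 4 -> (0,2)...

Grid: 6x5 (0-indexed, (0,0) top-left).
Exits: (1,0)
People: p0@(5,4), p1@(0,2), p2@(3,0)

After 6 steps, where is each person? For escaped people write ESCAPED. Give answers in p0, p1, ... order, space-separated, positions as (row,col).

Step 1: p0:(5,4)->(4,4) | p1:(0,2)->(1,2) | p2:(3,0)->(2,0)
Step 2: p0:(4,4)->(3,4) | p1:(1,2)->(1,1) | p2:(2,0)->(1,0)->EXIT
Step 3: p0:(3,4)->(2,4) | p1:(1,1)->(1,0)->EXIT | p2:escaped
Step 4: p0:(2,4)->(1,4) | p1:escaped | p2:escaped
Step 5: p0:(1,4)->(1,3) | p1:escaped | p2:escaped
Step 6: p0:(1,3)->(1,2) | p1:escaped | p2:escaped

(1,2) ESCAPED ESCAPED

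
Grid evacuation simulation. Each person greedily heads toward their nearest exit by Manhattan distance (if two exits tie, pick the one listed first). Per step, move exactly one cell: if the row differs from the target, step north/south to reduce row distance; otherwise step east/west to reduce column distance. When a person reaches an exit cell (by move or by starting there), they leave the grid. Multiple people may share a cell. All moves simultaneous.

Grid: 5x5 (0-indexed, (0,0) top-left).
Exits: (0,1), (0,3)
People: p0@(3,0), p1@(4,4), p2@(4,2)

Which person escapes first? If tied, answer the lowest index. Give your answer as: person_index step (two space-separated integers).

Answer: 0 4

Derivation:
Step 1: p0:(3,0)->(2,0) | p1:(4,4)->(3,4) | p2:(4,2)->(3,2)
Step 2: p0:(2,0)->(1,0) | p1:(3,4)->(2,4) | p2:(3,2)->(2,2)
Step 3: p0:(1,0)->(0,0) | p1:(2,4)->(1,4) | p2:(2,2)->(1,2)
Step 4: p0:(0,0)->(0,1)->EXIT | p1:(1,4)->(0,4) | p2:(1,2)->(0,2)
Step 5: p0:escaped | p1:(0,4)->(0,3)->EXIT | p2:(0,2)->(0,1)->EXIT
Exit steps: [4, 5, 5]
First to escape: p0 at step 4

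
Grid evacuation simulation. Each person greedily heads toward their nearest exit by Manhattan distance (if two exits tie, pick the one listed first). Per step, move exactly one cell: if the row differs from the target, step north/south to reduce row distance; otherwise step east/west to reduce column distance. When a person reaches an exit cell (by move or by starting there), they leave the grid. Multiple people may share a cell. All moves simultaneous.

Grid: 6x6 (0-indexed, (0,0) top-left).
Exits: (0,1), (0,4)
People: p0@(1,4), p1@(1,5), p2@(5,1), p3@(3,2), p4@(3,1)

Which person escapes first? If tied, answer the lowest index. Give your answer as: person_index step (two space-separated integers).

Answer: 0 1

Derivation:
Step 1: p0:(1,4)->(0,4)->EXIT | p1:(1,5)->(0,5) | p2:(5,1)->(4,1) | p3:(3,2)->(2,2) | p4:(3,1)->(2,1)
Step 2: p0:escaped | p1:(0,5)->(0,4)->EXIT | p2:(4,1)->(3,1) | p3:(2,2)->(1,2) | p4:(2,1)->(1,1)
Step 3: p0:escaped | p1:escaped | p2:(3,1)->(2,1) | p3:(1,2)->(0,2) | p4:(1,1)->(0,1)->EXIT
Step 4: p0:escaped | p1:escaped | p2:(2,1)->(1,1) | p3:(0,2)->(0,1)->EXIT | p4:escaped
Step 5: p0:escaped | p1:escaped | p2:(1,1)->(0,1)->EXIT | p3:escaped | p4:escaped
Exit steps: [1, 2, 5, 4, 3]
First to escape: p0 at step 1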